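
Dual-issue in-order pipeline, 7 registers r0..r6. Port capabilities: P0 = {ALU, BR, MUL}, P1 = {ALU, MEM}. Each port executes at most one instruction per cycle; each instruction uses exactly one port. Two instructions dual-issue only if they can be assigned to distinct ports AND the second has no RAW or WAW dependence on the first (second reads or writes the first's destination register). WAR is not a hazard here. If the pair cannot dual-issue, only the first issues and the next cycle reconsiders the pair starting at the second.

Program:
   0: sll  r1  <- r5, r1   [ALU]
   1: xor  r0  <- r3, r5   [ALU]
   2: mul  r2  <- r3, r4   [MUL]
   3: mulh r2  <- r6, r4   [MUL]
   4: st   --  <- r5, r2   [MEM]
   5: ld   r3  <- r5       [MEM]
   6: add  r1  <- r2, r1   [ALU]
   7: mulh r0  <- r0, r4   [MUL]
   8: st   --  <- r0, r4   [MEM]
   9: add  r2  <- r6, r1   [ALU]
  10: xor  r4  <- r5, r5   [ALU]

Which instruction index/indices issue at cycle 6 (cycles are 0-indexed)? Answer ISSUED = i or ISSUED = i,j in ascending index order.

#0 head=0: sll.ALU;xor.ALU i0/i1 dual
#1 head=2: mul.MUL i2 no-port MUL/MUL
#2 head=3: mulh.MUL i3 RAW r2
#3 head=4: st.MEM i4 no-port MEM/MEM
#4 head=5: ld.MEM;add.ALU i5/i6 dual
#5 head=7: mulh.MUL i7 RAW r0
#6 head=8: st.MEM;add.ALU i8/i9 dual
#7 head=10: xor.ALU i10 tail

ISSUED = 8,9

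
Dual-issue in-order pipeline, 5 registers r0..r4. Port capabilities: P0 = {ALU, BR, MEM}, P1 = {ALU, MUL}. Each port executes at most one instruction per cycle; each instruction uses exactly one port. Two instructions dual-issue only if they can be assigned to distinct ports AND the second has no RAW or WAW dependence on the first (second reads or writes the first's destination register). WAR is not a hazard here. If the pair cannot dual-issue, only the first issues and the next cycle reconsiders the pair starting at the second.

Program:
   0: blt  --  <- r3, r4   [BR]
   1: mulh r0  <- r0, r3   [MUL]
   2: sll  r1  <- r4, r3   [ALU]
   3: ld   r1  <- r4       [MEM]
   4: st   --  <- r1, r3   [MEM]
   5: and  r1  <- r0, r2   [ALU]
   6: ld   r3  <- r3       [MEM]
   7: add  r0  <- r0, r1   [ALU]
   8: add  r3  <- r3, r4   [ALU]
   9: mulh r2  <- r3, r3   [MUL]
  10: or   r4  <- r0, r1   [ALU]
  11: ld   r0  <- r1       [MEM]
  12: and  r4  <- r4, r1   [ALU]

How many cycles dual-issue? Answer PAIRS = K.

0. blt mulh @i0&i1  | dual
1. sll @i2  | WAW r1
2. ld @i3  | no-port MEM/MEM
3. st and @i4&i5  | dual
4. ld add @i6&i7  | dual
5. add @i8  | RAW r3
6. mulh or @i9&i10  | dual
7. ld and @i11&i12  | dual

PAIRS = 5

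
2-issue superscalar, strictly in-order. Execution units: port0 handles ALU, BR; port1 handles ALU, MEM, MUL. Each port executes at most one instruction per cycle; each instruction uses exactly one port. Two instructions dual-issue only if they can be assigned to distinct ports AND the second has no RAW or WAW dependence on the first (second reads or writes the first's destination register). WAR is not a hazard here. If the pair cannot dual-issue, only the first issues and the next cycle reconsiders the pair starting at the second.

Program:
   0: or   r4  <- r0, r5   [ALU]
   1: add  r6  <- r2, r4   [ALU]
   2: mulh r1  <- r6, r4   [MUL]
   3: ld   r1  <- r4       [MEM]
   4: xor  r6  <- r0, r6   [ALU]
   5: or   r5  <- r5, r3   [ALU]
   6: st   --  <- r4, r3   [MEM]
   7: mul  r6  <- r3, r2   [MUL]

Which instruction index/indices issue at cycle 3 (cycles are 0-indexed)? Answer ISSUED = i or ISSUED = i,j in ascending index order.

ISSUED = 3,4

0. or @i0  | RAW r4
1. add @i1  | RAW r6
2. mulh @i2  | no-port MUL/MEM
3. ld/xor @i3+i4  | 2-wide
4. or/st @i5+i6  | 2-wide
5. mul @i7  | tail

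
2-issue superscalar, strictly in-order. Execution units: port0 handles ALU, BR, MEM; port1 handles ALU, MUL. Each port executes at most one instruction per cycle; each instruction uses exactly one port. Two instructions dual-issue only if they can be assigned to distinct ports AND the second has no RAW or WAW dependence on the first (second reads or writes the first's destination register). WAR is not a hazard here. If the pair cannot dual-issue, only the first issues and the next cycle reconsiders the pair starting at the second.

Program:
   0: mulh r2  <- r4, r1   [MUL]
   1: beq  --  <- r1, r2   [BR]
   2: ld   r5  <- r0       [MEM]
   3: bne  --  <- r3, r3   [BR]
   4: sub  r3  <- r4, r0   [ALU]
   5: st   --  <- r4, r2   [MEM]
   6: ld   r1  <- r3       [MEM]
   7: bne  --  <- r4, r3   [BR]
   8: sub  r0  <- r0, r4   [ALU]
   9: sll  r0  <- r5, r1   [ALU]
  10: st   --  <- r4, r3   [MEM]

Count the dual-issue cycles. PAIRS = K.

[0] i0  mulh.MUL  -- RAW r2
[1] i1  beq.BR  -- no-port BR/MEM
[2] i2  ld.MEM  -- no-port MEM/BR
[3] i3/i4  bne.BR+sub.ALU  -- 2-wide
[4] i5  st.MEM  -- no-port MEM/MEM
[5] i6  ld.MEM  -- no-port MEM/BR
[6] i7/i8  bne.BR+sub.ALU  -- 2-wide
[7] i9/i10  sll.ALU+st.MEM  -- 2-wide

PAIRS = 3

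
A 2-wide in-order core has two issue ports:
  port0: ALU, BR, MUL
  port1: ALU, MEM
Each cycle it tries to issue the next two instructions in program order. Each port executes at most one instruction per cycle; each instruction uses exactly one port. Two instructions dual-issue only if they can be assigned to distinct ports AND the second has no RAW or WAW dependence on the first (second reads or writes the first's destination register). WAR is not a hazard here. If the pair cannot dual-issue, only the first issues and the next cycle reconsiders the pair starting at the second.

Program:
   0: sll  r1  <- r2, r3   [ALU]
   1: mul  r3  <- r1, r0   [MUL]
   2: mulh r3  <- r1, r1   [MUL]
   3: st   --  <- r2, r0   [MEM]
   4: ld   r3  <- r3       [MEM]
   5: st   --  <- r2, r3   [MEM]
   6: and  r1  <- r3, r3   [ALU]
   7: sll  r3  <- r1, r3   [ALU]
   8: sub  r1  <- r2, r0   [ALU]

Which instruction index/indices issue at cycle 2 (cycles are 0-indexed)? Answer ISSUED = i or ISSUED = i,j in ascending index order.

ISSUED = 2,3

0. sll @i0  | RAW r1
1. mul @i1  | no-port MUL/MUL
2. mulh;st @i2,i3  | dual
3. ld @i4  | no-port MEM/MEM
4. st;and @i5,i6  | dual
5. sll;sub @i7,i8  | dual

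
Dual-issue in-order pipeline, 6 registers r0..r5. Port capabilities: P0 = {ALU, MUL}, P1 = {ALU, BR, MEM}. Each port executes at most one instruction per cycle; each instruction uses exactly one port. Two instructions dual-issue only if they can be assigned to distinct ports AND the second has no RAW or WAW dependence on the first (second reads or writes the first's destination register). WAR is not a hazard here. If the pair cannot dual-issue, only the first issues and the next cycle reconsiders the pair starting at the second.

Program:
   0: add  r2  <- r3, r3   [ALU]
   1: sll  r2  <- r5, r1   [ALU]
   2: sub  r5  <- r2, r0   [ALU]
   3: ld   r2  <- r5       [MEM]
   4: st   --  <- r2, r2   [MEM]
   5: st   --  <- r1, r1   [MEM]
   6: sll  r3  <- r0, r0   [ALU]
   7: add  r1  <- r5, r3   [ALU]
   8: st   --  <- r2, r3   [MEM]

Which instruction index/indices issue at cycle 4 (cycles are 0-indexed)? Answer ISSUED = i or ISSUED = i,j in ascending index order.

ISSUED = 4

  cy0 -> i0 (add.ALU) WAW r2
  cy1 -> i1 (sll.ALU) RAW r2
  cy2 -> i2 (sub.ALU) RAW r5
  cy3 -> i3 (ld.MEM) no-port MEM/MEM
  cy4 -> i4 (st.MEM) no-port MEM/MEM
  cy5 -> i5+i6 (st.MEM sll.ALU) 2-wide
  cy6 -> i7+i8 (add.ALU st.MEM) 2-wide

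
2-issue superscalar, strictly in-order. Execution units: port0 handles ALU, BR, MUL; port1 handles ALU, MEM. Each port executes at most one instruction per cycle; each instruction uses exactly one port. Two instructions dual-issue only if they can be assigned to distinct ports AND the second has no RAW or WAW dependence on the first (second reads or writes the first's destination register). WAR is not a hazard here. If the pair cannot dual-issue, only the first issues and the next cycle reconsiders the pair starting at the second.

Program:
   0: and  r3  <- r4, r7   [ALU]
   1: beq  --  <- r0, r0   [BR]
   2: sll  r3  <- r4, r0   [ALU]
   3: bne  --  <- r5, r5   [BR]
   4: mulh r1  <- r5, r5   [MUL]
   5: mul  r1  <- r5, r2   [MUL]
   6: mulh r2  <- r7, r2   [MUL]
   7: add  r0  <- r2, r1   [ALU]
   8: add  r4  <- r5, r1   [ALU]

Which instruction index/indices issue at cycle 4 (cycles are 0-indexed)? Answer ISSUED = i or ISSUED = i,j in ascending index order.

ISSUED = 6

c0: i0,i1 and/beq  2-wide
c1: i2,i3 sll/bne  2-wide
c2: i4 mulh  no-port MUL/MUL
c3: i5 mul  no-port MUL/MUL
c4: i6 mulh  RAW r2
c5: i7,i8 add/add  2-wide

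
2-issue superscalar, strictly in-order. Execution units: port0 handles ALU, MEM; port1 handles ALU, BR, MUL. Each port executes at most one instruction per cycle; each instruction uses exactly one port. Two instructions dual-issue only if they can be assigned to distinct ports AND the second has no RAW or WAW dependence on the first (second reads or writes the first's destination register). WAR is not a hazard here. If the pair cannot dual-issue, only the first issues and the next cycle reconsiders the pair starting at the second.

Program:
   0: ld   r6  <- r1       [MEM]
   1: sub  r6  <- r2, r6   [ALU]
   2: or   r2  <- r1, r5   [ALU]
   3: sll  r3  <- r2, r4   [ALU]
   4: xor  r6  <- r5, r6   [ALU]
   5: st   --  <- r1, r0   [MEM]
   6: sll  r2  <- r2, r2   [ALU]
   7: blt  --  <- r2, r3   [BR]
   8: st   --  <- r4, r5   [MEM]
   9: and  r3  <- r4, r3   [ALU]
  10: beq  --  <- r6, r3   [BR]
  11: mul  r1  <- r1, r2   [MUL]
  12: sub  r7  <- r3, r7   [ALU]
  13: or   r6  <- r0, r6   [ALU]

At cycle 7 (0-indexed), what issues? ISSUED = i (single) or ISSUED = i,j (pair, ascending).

ISSUED = 11,12

t=0 i0:ld.MEM ; RAW+WAW r6
t=1 i1,i2:sub.ALU/or.ALU ; dual
t=2 i3,i4:sll.ALU/xor.ALU ; dual
t=3 i5,i6:st.MEM/sll.ALU ; dual
t=4 i7,i8:blt.BR/st.MEM ; dual
t=5 i9:and.ALU ; RAW r3
t=6 i10:beq.BR ; no-port BR/MUL
t=7 i11,i12:mul.MUL/sub.ALU ; dual
t=8 i13:or.ALU ; tail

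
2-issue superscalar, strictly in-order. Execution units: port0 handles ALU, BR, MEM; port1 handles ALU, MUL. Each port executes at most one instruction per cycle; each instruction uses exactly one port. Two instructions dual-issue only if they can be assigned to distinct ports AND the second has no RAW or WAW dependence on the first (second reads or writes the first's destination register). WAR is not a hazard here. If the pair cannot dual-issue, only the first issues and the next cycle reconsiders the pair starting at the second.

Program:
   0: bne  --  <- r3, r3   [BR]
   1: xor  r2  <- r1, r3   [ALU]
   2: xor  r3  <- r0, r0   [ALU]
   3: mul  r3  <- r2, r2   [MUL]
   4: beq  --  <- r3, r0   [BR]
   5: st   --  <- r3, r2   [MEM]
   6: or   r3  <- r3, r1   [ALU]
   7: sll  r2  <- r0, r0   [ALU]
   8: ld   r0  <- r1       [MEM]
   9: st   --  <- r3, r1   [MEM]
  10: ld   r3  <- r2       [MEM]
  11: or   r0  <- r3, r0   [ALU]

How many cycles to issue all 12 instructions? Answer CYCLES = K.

t=0 i0,i1:bne/xor ; 2-wide
t=1 i2:xor ; WAW r3
t=2 i3:mul ; RAW r3
t=3 i4:beq ; no-port BR/MEM
t=4 i5,i6:st/or ; 2-wide
t=5 i7,i8:sll/ld ; 2-wide
t=6 i9:st ; no-port MEM/MEM
t=7 i10:ld ; RAW r3
t=8 i11:or ; tail

CYCLES = 9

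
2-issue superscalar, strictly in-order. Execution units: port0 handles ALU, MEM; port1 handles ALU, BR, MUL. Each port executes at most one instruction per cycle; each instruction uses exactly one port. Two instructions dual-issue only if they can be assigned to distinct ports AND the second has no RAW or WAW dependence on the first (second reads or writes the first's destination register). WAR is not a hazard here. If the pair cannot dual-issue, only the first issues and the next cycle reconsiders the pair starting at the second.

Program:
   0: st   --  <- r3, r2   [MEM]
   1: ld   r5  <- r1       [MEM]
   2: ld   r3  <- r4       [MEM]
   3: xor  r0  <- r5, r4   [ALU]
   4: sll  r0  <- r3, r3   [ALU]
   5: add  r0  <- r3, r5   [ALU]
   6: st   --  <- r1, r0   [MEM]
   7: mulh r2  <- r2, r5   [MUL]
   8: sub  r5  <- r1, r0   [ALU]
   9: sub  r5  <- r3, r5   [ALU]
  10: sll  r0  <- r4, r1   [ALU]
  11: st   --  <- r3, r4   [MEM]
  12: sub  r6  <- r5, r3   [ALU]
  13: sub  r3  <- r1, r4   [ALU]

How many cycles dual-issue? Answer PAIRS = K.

#0 head=0: st i0 no-port MEM/MEM
#1 head=1: ld i1 no-port MEM/MEM
#2 head=2: ld/xor i2&i3 pair
#3 head=4: sll i4 WAW r0
#4 head=5: add i5 RAW r0
#5 head=6: st/mulh i6&i7 pair
#6 head=8: sub i8 RAW+WAW r5
#7 head=9: sub/sll i9&i10 pair
#8 head=11: st/sub i11&i12 pair
#9 head=13: sub i13 tail

PAIRS = 4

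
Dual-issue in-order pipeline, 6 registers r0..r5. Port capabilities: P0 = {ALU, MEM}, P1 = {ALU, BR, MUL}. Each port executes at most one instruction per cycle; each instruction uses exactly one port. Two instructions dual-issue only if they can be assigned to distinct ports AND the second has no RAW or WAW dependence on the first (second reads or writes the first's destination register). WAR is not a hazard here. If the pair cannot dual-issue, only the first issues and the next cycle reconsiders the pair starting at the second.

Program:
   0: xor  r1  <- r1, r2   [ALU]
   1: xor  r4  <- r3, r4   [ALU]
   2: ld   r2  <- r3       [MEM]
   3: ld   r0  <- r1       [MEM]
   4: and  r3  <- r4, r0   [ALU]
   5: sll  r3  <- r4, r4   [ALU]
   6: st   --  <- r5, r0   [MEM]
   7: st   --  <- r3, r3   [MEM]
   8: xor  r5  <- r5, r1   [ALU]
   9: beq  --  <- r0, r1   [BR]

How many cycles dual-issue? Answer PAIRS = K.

PAIRS = 3

[0] i0&i1  xor.ALU+xor.ALU  -- pair
[1] i2  ld.MEM  -- no-port MEM/MEM
[2] i3  ld.MEM  -- RAW r0
[3] i4  and.ALU  -- WAW r3
[4] i5&i6  sll.ALU+st.MEM  -- pair
[5] i7&i8  st.MEM+xor.ALU  -- pair
[6] i9  beq.BR  -- tail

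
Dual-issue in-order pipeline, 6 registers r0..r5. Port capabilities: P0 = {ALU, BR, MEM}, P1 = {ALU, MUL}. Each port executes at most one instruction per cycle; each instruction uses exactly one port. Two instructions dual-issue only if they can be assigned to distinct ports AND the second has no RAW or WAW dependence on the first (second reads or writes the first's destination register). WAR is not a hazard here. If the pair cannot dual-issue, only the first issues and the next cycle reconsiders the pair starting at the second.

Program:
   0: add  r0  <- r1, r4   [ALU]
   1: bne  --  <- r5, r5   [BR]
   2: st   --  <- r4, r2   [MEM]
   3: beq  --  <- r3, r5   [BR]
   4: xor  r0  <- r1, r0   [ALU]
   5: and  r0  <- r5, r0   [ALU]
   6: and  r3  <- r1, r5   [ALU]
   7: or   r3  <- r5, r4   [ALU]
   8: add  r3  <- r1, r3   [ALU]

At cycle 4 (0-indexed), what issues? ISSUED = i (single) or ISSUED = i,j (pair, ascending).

ISSUED = 7

t=0 i0&i1:add bne ; 2-wide
t=1 i2:st ; no-port MEM/BR
t=2 i3&i4:beq xor ; 2-wide
t=3 i5&i6:and and ; 2-wide
t=4 i7:or ; RAW+WAW r3
t=5 i8:add ; tail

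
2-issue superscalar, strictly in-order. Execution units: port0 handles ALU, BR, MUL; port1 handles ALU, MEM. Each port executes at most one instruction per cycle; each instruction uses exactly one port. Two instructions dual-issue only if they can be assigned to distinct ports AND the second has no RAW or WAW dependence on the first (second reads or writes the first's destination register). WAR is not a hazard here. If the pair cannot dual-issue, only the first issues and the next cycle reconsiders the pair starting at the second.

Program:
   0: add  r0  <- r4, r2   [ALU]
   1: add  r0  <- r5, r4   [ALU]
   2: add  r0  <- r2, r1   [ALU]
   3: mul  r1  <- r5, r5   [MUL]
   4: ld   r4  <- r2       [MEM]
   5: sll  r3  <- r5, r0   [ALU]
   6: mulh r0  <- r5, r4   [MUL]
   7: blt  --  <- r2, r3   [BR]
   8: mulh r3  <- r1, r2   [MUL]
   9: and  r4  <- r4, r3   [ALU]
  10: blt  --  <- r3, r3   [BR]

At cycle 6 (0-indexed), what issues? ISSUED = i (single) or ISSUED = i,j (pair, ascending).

t=0 i0:add.ALU ; WAW r0
t=1 i1:add.ALU ; WAW r0
t=2 i2&i3:add.ALU+mul.MUL ; dual
t=3 i4&i5:ld.MEM+sll.ALU ; dual
t=4 i6:mulh.MUL ; no-port MUL/BR
t=5 i7:blt.BR ; no-port BR/MUL
t=6 i8:mulh.MUL ; RAW r3
t=7 i9&i10:and.ALU+blt.BR ; dual

ISSUED = 8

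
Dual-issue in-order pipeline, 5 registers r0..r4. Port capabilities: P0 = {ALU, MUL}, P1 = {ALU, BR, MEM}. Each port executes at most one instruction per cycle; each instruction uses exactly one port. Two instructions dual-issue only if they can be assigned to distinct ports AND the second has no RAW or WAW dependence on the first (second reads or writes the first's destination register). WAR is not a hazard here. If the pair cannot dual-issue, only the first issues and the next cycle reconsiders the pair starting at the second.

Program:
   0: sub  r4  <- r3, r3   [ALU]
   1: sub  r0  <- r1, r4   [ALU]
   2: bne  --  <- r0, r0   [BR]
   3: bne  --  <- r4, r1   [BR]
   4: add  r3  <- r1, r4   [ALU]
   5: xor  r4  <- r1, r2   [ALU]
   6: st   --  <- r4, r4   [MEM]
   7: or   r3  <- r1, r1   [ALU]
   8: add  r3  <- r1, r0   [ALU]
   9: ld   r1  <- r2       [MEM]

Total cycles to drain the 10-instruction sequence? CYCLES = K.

CYCLES = 7

c0: i0 sub  RAW r4
c1: i1 sub  RAW r0
c2: i2 bne  no-port BR/BR
c3: i3,i4 bne;add  2-wide
c4: i5 xor  RAW r4
c5: i6,i7 st;or  2-wide
c6: i8,i9 add;ld  2-wide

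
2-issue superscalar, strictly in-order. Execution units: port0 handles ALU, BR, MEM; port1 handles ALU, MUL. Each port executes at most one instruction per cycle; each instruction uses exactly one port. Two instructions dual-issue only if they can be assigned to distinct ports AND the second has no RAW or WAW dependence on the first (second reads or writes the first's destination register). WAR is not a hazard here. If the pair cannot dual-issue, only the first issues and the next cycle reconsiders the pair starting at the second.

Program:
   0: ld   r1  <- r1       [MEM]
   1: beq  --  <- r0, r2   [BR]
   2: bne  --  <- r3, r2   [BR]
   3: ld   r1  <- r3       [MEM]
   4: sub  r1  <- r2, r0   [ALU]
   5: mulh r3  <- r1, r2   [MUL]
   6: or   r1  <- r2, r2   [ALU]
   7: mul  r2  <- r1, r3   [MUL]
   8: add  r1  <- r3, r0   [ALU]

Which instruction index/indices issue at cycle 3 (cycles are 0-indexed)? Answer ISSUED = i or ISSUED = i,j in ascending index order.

t=0 i0:ld.MEM ; no-port MEM/BR
t=1 i1:beq.BR ; no-port BR/BR
t=2 i2:bne.BR ; no-port BR/MEM
t=3 i3:ld.MEM ; WAW r1
t=4 i4:sub.ALU ; RAW r1
t=5 i5+i6:mulh.MUL/or.ALU ; pair
t=6 i7+i8:mul.MUL/add.ALU ; pair

ISSUED = 3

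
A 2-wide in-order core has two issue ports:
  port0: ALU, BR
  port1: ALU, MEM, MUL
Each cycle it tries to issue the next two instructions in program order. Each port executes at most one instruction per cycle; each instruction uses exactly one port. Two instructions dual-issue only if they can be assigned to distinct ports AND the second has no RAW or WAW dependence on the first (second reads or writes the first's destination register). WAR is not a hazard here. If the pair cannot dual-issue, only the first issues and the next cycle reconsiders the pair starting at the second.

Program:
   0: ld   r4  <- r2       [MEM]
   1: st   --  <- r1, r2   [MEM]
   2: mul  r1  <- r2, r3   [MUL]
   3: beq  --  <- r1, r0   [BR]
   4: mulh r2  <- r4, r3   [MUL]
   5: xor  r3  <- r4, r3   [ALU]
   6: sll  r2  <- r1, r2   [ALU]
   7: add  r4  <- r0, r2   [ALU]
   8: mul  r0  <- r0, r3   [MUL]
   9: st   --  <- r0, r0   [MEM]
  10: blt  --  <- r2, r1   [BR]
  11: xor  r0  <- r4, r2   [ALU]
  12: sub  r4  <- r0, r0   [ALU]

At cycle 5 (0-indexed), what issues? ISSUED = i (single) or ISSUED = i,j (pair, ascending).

[0] i0  ld  -- no-port MEM/MEM
[1] i1  st  -- no-port MEM/MUL
[2] i2  mul  -- RAW r1
[3] i3&i4  beq+mulh  -- 2-wide
[4] i5&i6  xor+sll  -- 2-wide
[5] i7&i8  add+mul  -- 2-wide
[6] i9&i10  st+blt  -- 2-wide
[7] i11  xor  -- RAW r0
[8] i12  sub  -- tail

ISSUED = 7,8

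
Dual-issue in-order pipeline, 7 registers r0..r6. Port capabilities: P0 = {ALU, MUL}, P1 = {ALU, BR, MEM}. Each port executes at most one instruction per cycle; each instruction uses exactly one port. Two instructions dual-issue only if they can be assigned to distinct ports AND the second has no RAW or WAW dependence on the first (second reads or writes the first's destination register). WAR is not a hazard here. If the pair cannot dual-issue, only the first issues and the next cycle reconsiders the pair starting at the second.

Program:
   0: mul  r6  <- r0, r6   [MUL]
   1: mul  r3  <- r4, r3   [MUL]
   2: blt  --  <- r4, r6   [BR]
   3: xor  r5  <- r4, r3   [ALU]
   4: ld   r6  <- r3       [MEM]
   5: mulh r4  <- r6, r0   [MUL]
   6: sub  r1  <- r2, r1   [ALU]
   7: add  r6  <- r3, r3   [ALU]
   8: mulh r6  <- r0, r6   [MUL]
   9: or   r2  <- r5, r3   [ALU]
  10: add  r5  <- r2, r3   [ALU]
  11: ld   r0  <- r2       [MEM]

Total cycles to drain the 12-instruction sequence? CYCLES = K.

CYCLES = 7

0. mul.MUL @i0  | no-port MUL/MUL
1. mul.MUL/blt.BR @i1/i2  | 2-wide
2. xor.ALU/ld.MEM @i3/i4  | 2-wide
3. mulh.MUL/sub.ALU @i5/i6  | 2-wide
4. add.ALU @i7  | RAW+WAW r6
5. mulh.MUL/or.ALU @i8/i9  | 2-wide
6. add.ALU/ld.MEM @i10/i11  | 2-wide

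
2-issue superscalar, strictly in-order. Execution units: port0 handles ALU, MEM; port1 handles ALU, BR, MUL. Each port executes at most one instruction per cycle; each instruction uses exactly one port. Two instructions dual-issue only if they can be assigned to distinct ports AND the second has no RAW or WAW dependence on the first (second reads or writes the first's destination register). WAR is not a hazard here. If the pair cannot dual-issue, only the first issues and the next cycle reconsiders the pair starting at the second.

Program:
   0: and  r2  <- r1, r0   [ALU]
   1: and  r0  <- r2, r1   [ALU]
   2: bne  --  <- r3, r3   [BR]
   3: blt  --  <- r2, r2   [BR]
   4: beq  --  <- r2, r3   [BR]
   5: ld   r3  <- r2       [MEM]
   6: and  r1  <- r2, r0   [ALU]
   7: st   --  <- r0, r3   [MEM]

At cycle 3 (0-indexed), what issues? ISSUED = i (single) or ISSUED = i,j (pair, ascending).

  cy0 -> i0 (and) RAW r2
  cy1 -> i1+i2 (and/bne) 2-wide
  cy2 -> i3 (blt) no-port BR/BR
  cy3 -> i4+i5 (beq/ld) 2-wide
  cy4 -> i6+i7 (and/st) 2-wide

ISSUED = 4,5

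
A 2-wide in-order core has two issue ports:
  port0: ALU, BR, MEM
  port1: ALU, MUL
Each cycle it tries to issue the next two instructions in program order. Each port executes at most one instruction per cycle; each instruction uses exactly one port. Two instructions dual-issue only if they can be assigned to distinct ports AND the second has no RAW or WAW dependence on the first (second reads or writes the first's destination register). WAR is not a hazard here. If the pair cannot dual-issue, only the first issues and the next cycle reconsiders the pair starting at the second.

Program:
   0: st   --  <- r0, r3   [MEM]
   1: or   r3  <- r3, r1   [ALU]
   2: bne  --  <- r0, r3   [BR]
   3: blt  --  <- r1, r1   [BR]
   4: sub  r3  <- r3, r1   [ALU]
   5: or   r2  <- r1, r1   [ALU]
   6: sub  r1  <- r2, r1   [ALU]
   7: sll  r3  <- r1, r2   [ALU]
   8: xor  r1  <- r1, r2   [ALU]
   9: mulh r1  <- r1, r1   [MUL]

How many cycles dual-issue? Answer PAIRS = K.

  cy0 -> i0&i1 (st or) dual
  cy1 -> i2 (bne) no-port BR/BR
  cy2 -> i3&i4 (blt sub) dual
  cy3 -> i5 (or) RAW r2
  cy4 -> i6 (sub) RAW r1
  cy5 -> i7&i8 (sll xor) dual
  cy6 -> i9 (mulh) tail

PAIRS = 3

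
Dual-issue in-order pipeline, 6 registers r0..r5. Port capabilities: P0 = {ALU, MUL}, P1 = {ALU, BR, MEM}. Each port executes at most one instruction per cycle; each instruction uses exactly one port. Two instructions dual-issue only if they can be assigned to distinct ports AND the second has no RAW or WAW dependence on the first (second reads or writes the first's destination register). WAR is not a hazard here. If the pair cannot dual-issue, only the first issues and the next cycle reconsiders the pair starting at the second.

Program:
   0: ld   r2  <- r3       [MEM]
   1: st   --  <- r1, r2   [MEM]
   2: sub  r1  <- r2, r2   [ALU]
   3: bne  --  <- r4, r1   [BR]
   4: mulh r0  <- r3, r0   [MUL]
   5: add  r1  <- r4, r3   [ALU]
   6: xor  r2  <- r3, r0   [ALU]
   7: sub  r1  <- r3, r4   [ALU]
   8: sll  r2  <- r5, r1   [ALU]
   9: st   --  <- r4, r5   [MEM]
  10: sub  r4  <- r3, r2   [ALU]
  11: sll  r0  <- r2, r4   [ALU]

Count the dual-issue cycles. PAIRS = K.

PAIRS = 4

#0 head=0: ld.MEM i0 no-port MEM/MEM
#1 head=1: st.MEM sub.ALU i1,i2 pair
#2 head=3: bne.BR mulh.MUL i3,i4 pair
#3 head=5: add.ALU xor.ALU i5,i6 pair
#4 head=7: sub.ALU i7 RAW r1
#5 head=8: sll.ALU st.MEM i8,i9 pair
#6 head=10: sub.ALU i10 RAW r4
#7 head=11: sll.ALU i11 tail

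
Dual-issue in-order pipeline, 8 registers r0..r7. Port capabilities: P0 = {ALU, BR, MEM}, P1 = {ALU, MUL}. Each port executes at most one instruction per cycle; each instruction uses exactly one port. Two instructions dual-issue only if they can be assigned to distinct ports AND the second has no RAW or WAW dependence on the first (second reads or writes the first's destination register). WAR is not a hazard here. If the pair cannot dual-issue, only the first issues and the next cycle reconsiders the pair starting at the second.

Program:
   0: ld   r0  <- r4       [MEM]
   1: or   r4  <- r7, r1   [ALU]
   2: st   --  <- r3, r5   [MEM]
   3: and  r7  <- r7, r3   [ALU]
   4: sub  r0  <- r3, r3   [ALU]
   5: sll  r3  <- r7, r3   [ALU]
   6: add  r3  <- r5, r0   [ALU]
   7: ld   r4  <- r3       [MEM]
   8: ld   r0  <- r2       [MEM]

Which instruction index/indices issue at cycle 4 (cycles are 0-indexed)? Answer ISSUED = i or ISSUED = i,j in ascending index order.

ISSUED = 7

c0: i0+i1 ld/or  pair
c1: i2+i3 st/and  pair
c2: i4+i5 sub/sll  pair
c3: i6 add  RAW r3
c4: i7 ld  no-port MEM/MEM
c5: i8 ld  tail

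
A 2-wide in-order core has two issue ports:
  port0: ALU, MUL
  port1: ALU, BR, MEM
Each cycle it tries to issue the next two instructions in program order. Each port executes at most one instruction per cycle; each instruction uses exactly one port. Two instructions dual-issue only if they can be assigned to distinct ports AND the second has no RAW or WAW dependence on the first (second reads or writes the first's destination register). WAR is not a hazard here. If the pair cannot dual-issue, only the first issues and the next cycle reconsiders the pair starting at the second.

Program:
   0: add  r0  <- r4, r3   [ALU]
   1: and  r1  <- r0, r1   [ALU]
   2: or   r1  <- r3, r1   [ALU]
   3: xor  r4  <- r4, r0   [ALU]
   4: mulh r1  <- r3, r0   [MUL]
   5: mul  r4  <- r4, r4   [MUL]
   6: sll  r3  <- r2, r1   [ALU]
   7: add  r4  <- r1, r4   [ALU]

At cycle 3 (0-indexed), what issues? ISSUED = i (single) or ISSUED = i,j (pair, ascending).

  cy0 -> i0 (add) RAW r0
  cy1 -> i1 (and) RAW+WAW r1
  cy2 -> i2,i3 (or/xor) pair
  cy3 -> i4 (mulh) no-port MUL/MUL
  cy4 -> i5,i6 (mul/sll) pair
  cy5 -> i7 (add) tail

ISSUED = 4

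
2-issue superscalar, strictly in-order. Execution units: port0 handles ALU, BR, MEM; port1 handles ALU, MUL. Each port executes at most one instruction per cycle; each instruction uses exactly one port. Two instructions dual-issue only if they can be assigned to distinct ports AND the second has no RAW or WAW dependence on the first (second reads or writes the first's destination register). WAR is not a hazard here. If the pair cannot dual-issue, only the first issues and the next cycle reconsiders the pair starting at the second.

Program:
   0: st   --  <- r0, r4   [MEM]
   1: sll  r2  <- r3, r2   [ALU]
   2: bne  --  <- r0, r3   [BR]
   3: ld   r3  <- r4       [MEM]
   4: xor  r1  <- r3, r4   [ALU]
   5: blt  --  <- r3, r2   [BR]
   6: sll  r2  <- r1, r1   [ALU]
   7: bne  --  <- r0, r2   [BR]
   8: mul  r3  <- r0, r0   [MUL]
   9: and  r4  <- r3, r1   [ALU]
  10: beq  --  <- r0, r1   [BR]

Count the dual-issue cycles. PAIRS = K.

#0 head=0: st/sll i0,i1 pair
#1 head=2: bne i2 no-port BR/MEM
#2 head=3: ld i3 RAW r3
#3 head=4: xor/blt i4,i5 pair
#4 head=6: sll i6 RAW r2
#5 head=7: bne/mul i7,i8 pair
#6 head=9: and/beq i9,i10 pair

PAIRS = 4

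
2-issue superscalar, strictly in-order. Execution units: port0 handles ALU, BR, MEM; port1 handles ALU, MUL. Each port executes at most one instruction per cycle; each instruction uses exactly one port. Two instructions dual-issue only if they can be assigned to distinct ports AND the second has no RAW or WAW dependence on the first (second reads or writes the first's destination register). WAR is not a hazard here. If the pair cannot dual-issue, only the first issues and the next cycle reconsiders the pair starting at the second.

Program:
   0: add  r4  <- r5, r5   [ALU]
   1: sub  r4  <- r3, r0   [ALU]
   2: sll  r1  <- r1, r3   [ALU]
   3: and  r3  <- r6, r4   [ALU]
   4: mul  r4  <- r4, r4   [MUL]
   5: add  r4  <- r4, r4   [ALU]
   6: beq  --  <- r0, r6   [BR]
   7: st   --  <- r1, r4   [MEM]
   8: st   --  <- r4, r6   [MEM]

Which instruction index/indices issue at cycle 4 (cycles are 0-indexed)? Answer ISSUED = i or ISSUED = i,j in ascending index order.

ISSUED = 7

#0 head=0: add i0 WAW r4
#1 head=1: sub;sll i1&i2 2-wide
#2 head=3: and;mul i3&i4 2-wide
#3 head=5: add;beq i5&i6 2-wide
#4 head=7: st i7 no-port MEM/MEM
#5 head=8: st i8 tail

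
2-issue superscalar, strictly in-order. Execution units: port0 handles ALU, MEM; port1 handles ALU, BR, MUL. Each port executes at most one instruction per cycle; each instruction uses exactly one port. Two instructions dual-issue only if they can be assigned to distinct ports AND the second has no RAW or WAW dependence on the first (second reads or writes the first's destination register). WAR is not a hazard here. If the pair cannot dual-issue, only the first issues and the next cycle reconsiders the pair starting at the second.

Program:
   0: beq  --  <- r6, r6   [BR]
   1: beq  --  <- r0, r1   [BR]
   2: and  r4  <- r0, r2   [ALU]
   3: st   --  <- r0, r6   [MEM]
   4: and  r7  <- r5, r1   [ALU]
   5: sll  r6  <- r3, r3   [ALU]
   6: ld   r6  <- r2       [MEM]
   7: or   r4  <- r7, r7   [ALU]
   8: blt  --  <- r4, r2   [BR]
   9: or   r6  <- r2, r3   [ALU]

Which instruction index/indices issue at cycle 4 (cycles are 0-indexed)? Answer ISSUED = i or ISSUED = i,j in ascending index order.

ISSUED = 6,7

0. beq @i0  | no-port BR/BR
1. beq/and @i1&i2  | dual
2. st/and @i3&i4  | dual
3. sll @i5  | WAW r6
4. ld/or @i6&i7  | dual
5. blt/or @i8&i9  | dual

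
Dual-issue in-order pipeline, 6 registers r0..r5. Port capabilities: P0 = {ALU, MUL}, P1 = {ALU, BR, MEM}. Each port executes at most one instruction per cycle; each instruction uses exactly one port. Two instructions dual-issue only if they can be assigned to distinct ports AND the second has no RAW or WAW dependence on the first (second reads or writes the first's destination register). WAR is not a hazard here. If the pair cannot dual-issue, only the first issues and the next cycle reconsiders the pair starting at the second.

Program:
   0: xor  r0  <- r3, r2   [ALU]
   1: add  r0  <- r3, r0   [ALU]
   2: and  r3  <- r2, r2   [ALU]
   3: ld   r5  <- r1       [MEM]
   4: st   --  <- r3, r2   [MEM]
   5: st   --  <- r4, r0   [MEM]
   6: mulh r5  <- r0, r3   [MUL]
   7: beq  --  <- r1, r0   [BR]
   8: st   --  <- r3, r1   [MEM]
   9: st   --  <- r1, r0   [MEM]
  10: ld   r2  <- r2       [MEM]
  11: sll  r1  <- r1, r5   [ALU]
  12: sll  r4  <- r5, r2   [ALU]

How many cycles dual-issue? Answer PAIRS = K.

  cy0 -> i0 (xor.ALU) RAW+WAW r0
  cy1 -> i1,i2 (add.ALU+and.ALU) dual
  cy2 -> i3 (ld.MEM) no-port MEM/MEM
  cy3 -> i4 (st.MEM) no-port MEM/MEM
  cy4 -> i5,i6 (st.MEM+mulh.MUL) dual
  cy5 -> i7 (beq.BR) no-port BR/MEM
  cy6 -> i8 (st.MEM) no-port MEM/MEM
  cy7 -> i9 (st.MEM) no-port MEM/MEM
  cy8 -> i10,i11 (ld.MEM+sll.ALU) dual
  cy9 -> i12 (sll.ALU) tail

PAIRS = 3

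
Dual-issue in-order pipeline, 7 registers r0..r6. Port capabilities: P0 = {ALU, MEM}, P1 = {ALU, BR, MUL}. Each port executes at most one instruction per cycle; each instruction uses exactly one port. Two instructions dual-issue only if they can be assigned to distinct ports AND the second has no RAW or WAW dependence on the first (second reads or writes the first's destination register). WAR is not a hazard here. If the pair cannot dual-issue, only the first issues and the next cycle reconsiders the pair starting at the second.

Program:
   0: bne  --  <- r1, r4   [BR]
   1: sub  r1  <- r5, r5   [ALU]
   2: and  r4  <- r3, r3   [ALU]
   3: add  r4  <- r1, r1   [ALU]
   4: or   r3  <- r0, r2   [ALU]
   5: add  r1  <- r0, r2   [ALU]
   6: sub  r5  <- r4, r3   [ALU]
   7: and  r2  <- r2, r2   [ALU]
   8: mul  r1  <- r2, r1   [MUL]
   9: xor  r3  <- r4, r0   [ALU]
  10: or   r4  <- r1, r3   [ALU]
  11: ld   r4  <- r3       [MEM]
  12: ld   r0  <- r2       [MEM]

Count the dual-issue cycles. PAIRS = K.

PAIRS = 4

t=0 i0/i1:bne+sub ; pair
t=1 i2:and ; WAW r4
t=2 i3/i4:add+or ; pair
t=3 i5/i6:add+sub ; pair
t=4 i7:and ; RAW r2
t=5 i8/i9:mul+xor ; pair
t=6 i10:or ; WAW r4
t=7 i11:ld ; no-port MEM/MEM
t=8 i12:ld ; tail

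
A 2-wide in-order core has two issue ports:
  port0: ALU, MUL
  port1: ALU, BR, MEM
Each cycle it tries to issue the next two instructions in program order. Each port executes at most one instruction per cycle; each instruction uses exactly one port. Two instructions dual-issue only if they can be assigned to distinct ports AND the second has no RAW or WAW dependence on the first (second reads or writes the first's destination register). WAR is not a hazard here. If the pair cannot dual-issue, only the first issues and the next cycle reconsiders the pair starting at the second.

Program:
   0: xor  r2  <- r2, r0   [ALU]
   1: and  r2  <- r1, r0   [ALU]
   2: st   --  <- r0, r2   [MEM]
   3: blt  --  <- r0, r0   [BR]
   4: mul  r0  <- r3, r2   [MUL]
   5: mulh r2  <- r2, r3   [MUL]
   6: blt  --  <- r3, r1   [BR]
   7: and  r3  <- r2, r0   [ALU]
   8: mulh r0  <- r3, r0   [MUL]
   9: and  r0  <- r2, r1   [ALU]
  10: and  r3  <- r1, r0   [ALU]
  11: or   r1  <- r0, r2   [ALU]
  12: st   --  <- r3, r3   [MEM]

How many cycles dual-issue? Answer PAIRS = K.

c0: i0 xor  WAW r2
c1: i1 and  RAW r2
c2: i2 st  no-port MEM/BR
c3: i3&i4 blt+mul  dual
c4: i5&i6 mulh+blt  dual
c5: i7 and  RAW r3
c6: i8 mulh  WAW r0
c7: i9 and  RAW r0
c8: i10&i11 and+or  dual
c9: i12 st  tail

PAIRS = 3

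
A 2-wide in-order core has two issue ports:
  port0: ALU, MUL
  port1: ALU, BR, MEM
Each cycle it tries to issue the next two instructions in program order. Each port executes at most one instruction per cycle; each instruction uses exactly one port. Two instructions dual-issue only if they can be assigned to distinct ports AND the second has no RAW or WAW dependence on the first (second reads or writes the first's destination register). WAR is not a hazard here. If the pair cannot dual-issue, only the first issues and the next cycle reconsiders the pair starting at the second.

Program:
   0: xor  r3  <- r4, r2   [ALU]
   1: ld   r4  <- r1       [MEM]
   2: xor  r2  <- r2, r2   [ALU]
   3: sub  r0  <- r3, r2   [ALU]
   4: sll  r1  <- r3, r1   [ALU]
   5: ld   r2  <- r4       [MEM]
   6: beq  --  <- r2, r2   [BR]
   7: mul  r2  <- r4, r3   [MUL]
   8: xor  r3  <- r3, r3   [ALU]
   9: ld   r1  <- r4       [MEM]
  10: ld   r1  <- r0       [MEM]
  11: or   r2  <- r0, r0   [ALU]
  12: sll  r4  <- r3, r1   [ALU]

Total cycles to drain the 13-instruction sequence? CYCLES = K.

[0] i0,i1  xor.ALU ld.MEM  -- 2-wide
[1] i2  xor.ALU  -- RAW r2
[2] i3,i4  sub.ALU sll.ALU  -- 2-wide
[3] i5  ld.MEM  -- no-port MEM/BR
[4] i6,i7  beq.BR mul.MUL  -- 2-wide
[5] i8,i9  xor.ALU ld.MEM  -- 2-wide
[6] i10,i11  ld.MEM or.ALU  -- 2-wide
[7] i12  sll.ALU  -- tail

CYCLES = 8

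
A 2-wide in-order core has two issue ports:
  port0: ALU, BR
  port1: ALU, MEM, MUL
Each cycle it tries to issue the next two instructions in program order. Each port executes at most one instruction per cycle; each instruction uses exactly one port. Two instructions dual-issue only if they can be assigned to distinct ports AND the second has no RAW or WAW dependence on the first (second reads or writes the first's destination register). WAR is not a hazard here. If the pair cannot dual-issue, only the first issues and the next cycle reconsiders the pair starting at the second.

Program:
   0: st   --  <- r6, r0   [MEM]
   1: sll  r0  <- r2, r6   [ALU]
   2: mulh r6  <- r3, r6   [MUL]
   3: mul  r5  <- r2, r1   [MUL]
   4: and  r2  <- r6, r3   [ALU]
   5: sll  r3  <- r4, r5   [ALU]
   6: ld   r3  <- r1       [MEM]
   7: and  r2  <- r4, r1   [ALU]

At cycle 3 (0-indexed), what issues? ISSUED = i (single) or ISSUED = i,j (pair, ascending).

[0] i0+i1  st.MEM/sll.ALU  -- dual
[1] i2  mulh.MUL  -- no-port MUL/MUL
[2] i3+i4  mul.MUL/and.ALU  -- dual
[3] i5  sll.ALU  -- WAW r3
[4] i6+i7  ld.MEM/and.ALU  -- dual

ISSUED = 5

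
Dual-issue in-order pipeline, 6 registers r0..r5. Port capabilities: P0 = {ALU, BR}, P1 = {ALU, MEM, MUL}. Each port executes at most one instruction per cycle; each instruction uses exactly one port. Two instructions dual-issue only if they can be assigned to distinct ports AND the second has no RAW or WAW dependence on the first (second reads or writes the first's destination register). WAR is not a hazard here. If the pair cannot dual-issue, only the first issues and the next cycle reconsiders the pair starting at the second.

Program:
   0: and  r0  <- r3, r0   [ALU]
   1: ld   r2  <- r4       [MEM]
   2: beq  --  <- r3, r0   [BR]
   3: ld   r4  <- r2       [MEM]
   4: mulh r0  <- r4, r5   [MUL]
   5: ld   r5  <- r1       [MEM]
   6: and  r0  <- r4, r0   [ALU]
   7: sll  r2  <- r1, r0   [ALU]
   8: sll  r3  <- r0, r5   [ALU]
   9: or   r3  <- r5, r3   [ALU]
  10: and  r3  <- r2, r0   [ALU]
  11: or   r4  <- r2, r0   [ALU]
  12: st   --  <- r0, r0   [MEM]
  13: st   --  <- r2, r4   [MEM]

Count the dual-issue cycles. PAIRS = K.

0. and.ALU;ld.MEM @i0&i1  | pair
1. beq.BR;ld.MEM @i2&i3  | pair
2. mulh.MUL @i4  | no-port MUL/MEM
3. ld.MEM;and.ALU @i5&i6  | pair
4. sll.ALU;sll.ALU @i7&i8  | pair
5. or.ALU @i9  | WAW r3
6. and.ALU;or.ALU @i10&i11  | pair
7. st.MEM @i12  | no-port MEM/MEM
8. st.MEM @i13  | tail

PAIRS = 5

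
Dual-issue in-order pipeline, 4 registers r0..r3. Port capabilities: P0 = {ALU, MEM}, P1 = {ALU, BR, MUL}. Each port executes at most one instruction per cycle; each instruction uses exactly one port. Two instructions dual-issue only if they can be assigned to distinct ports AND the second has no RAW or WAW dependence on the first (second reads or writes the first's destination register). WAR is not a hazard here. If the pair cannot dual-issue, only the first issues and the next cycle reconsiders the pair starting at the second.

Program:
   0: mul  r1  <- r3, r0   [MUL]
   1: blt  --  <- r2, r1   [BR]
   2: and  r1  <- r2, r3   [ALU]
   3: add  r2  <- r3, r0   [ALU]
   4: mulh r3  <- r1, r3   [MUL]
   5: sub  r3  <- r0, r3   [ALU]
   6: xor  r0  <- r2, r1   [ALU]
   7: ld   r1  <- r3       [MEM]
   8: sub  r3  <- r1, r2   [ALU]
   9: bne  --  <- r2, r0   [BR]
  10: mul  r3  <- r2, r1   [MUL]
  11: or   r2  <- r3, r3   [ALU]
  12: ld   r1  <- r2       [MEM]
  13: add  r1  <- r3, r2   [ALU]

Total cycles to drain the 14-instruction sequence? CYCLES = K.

CYCLES = 10

t=0 i0:mul ; no-port MUL/BR
t=1 i1+i2:blt+and ; pair
t=2 i3+i4:add+mulh ; pair
t=3 i5+i6:sub+xor ; pair
t=4 i7:ld ; RAW r1
t=5 i8+i9:sub+bne ; pair
t=6 i10:mul ; RAW r3
t=7 i11:or ; RAW r2
t=8 i12:ld ; WAW r1
t=9 i13:add ; tail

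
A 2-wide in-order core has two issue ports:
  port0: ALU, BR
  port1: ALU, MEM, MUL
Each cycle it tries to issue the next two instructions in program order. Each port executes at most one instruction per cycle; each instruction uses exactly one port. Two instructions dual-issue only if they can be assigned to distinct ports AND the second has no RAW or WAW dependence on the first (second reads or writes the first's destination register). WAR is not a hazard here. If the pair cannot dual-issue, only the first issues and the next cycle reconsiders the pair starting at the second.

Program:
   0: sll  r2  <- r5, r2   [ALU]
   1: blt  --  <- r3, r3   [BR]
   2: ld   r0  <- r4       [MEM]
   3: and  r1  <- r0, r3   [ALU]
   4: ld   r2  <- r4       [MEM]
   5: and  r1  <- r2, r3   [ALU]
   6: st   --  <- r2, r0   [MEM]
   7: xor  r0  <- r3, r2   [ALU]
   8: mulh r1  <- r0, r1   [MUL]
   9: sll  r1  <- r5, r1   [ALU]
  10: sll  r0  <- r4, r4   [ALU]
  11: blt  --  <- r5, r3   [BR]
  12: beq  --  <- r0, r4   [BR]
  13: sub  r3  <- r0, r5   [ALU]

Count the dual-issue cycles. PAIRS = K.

PAIRS = 5

  cy0 -> i0&i1 (sll blt) pair
  cy1 -> i2 (ld) RAW r0
  cy2 -> i3&i4 (and ld) pair
  cy3 -> i5&i6 (and st) pair
  cy4 -> i7 (xor) RAW r0
  cy5 -> i8 (mulh) RAW+WAW r1
  cy6 -> i9&i10 (sll sll) pair
  cy7 -> i11 (blt) no-port BR/BR
  cy8 -> i12&i13 (beq sub) pair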